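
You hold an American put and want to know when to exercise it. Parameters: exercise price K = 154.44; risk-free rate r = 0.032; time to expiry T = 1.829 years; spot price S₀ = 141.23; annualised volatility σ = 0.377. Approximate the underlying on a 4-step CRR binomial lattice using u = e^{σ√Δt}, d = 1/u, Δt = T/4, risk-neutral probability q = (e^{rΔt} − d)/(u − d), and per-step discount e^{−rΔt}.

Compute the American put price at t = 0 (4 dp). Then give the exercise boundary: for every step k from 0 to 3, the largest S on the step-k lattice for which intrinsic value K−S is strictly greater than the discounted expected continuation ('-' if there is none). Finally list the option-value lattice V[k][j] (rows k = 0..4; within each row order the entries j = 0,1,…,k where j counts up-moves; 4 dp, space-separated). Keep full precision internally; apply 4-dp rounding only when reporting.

price = 33.1085
boundary = - - 84.8201 109.4493
tree:
33.1085
49.0249 15.8605
69.6199 26.9028 3.6691
88.7068 44.9907 6.9620 0.0000
103.4986 69.6199 13.2100 0.0000 0.0000

params: Δt=0.45725 u=1.29037 d=0.77497 q=0.46521 e^(-rΔt)=0.98547
t_4 payoffs: 103.4986 69.6199 13.2100 0.0000 0.0000
t_3: node(3,0) S=65.7332 payoff=88.7068 vs cont=86.4635 → 88.7068 [stop]  node(3,1) S=109.4493 payoff=44.9907 vs cont=42.7474 → 44.9907 [stop]  node(3,2) S=182.2388 payoff=0.0000 vs cont=6.9620 → 6.9620 [wait]  node(3,3) S=303.4373 payoff=0.0000 vs cont=0.0000 → 0.0000 [wait]  ⇒ S*(3)=109.4493
t_2: node(2,0) S=84.8201 payoff=69.6199 vs cont=67.3765 → 69.6199 [stop]  node(2,1) S=141.2300 payoff=13.2100 vs cont=26.9028 → 26.9028 [wait]  node(2,2) S=235.1554 payoff=0.0000 vs cont=3.6691 → 3.6691 [wait]  ⇒ S*(2)=84.8201
t_1: node(1,0) S=109.4493 payoff=44.9907 vs cont=49.0249 → 49.0249 [wait]  node(1,1) S=182.2388 payoff=0.0000 vs cont=15.8605 → 15.8605 [wait]  ⇒ S*(1)=-
t_0: node(0,0) S=141.2300 payoff=13.2100 vs cont=33.1085 → 33.1085 [wait]  ⇒ S*(0)=-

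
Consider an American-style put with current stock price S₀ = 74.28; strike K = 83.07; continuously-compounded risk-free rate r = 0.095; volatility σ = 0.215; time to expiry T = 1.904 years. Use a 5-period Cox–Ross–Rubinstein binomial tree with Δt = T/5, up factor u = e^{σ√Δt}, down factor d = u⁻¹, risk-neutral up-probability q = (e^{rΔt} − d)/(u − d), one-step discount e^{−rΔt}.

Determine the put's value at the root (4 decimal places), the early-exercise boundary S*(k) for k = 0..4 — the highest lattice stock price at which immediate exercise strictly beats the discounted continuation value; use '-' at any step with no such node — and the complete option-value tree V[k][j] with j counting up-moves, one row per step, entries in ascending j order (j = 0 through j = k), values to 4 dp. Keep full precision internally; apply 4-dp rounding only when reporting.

price = 9.2521
boundary = - 65.0507 56.9682 65.0507 74.2800
tree:
9.2521
18.0193 4.0985
26.1018 8.8129 1.2738
33.1801 18.0193 3.3461 0.0000
39.3789 26.1018 8.7900 0.0000 0.0000
44.8075 33.1801 18.0193 0.0000 0.0000 0.0000

Δt=0.38080  u=1.14188  d=0.87575  q=0.60530  discount=0.96447
step 5 (expiry): payoffs max(K−S,0) = 44.8075 33.1801 18.0193 0.0000 0.0000 0.0000
step 4: (k=4,j=0): S=43.6911, (K−S)⁺=39.3789, hold=36.4275 ⇒ V=39.3789 exercise | (k=4,j=1): S=56.9682, (K−S)⁺=26.1018, hold=23.1504 ⇒ V=26.1018 exercise | (k=4,j=2): S=74.2800, (K−S)⁺=8.7900, hold=6.8595 ⇒ V=8.7900 exercise | (k=4,j=3): S=96.8526, (K−S)⁺=0.0000, hold=0.0000 ⇒ V=0.0000 continue | (k=4,j=4): S=126.2847, (K−S)⁺=0.0000, hold=0.0000 ⇒ V=0.0000 continue  boundary S*=74.2800
step 3: (k=3,j=0): S=49.8899, (K−S)⁺=33.1801, hold=30.2287 ⇒ V=33.1801 exercise | (k=3,j=1): S=65.0507, (K−S)⁺=18.0193, hold=15.0678 ⇒ V=18.0193 exercise | (k=3,j=2): S=84.8187, (K−S)⁺=0.0000, hold=3.3461 ⇒ V=3.3461 continue | (k=3,j=3): S=110.5939, (K−S)⁺=0.0000, hold=0.0000 ⇒ V=0.0000 continue  boundary S*=65.0507
step 2: (k=2,j=0): S=56.9682, (K−S)⁺=26.1018, hold=23.1504 ⇒ V=26.1018 exercise | (k=2,j=1): S=74.2800, (K−S)⁺=8.7900, hold=8.8129 ⇒ V=8.8129 continue | (k=2,j=2): S=96.8526, (K−S)⁺=0.0000, hold=1.2738 ⇒ V=1.2738 continue  boundary S*=56.9682
step 1: (k=1,j=0): S=65.0507, (K−S)⁺=18.0193, hold=15.0812 ⇒ V=18.0193 exercise | (k=1,j=1): S=84.8187, (K−S)⁺=0.0000, hold=4.0985 ⇒ V=4.0985 continue  boundary S*=65.0507
step 0: (k=0,j=0): S=74.2800, (K−S)⁺=8.7900, hold=9.2521 ⇒ V=9.2521 continue  boundary S*=-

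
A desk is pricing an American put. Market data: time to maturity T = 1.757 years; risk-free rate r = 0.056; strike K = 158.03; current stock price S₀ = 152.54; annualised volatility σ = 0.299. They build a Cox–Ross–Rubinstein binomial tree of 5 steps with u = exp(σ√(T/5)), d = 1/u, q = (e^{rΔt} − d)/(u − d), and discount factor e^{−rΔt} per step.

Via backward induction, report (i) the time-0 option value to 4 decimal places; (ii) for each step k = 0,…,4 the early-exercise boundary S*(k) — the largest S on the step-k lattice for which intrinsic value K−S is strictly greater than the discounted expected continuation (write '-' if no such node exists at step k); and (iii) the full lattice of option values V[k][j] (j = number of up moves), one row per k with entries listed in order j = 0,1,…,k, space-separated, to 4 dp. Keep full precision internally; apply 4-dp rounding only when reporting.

Δt=0.35140, u=1.19392, d=0.83758, q=0.51157, disc=e^(-rΔt)=0.98051
k=5 terminal: V=max(K-S,0) → 95.1514 68.3996 30.2663 0.0000 0.0000 0.0000
k=4: j=0 S=75.0722 intr=82.9578 cont=79.8784 V=82.9578[EX]; j=1 S=107.0117 intr=51.0183 cont=47.9389 V=51.0183[EX]; j=2 S=152.5400 intr=5.4900 cont=14.4948 V=14.4948[hold]; j=3 S=217.4383 intr=0.0000 cont=0.0000 V=0.0000[hold]; j=4 S=309.9477 intr=0.0000 cont=0.0000 V=0.0000[hold]  S*(4)=107.0117
k=3: j=0 S=89.6304 intr=68.3996 cont=65.3203 V=68.3996[EX]; j=1 S=127.7637 intr=30.2663 cont=31.7037 V=31.7037[hold]; j=2 S=182.1210 intr=0.0000 cont=6.9417 V=6.9417[hold]; j=3 S=259.6045 intr=0.0000 cont=0.0000 V=0.0000[hold]  S*(3)=89.6304
k=2: j=0 S=107.0117 intr=51.0183 cont=48.6599 V=51.0183[EX]; j=1 S=152.5400 intr=5.4900 cont=18.6652 V=18.6652[hold]; j=2 S=217.4383 intr=0.0000 cont=3.3244 V=3.3244[hold]  S*(2)=107.0117
k=1: j=0 S=127.7637 intr=30.2663 cont=33.7956 V=33.7956[hold]; j=1 S=182.1210 intr=0.0000 cont=10.6065 V=10.6065[hold]  S*(1)=-
k=0: j=0 S=152.5400 intr=5.4900 cont=21.5053 V=21.5053[hold]  S*(0)=-

price = 21.5053
boundary = - - 107.0117 89.6304 107.0117
tree:
21.5053
33.7956 10.6065
51.0183 18.6652 3.3244
68.3996 31.7037 6.9417 0.0000
82.9578 51.0183 14.4948 0.0000 0.0000
95.1514 68.3996 30.2663 0.0000 0.0000 0.0000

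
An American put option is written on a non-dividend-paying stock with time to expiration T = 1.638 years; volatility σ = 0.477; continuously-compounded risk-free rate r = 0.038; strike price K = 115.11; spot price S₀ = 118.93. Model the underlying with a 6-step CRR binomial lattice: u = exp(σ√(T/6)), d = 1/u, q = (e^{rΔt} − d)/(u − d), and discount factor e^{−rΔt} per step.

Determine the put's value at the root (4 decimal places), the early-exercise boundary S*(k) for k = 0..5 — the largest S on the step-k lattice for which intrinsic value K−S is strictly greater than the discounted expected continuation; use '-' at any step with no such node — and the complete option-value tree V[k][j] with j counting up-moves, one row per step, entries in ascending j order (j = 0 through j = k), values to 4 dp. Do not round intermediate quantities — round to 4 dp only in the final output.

price = 22.3790
boundary = - - - 56.3085 72.2459 56.3085
tree:
22.3790
32.1171 11.3970
44.4593 18.2837 3.5299
58.8015 28.5464 6.5894 0.0000
71.2231 42.8641 12.3007 0.0000 0.0000
80.9045 58.8015 22.9621 0.0000 0.0000 0.0000
88.4502 71.2231 42.8641 0.0000 0.0000 0.0000 0.0000

Δt=0.27300  u=1.28304  d=0.77940  q=0.45872  discount=0.98968
step 6 (expiry): payoffs max(K−S,0) = 88.4502 71.2231 42.8641 0.0000 0.0000 0.0000 0.0000
step 5: (k=5,j=0): S=34.2055, (K−S)⁺=80.9045, hold=79.7165 ⇒ V=80.9045 exercise | (k=5,j=1): S=56.3085, (K−S)⁺=58.8015, hold=57.6135 ⇒ V=58.8015 exercise | (k=5,j=2): S=92.6942, (K−S)⁺=22.4158, hold=22.9621 ⇒ V=22.9621 continue | (k=5,j=3): S=152.5915, (K−S)⁺=0.0000, hold=0.0000 ⇒ V=0.0000 continue | (k=5,j=4): S=251.1936, (K−S)⁺=0.0000, hold=0.0000 ⇒ V=0.0000 continue | (k=5,j=5): S=413.5107, (K−S)⁺=0.0000, hold=0.0000 ⇒ V=0.0000 continue  boundary S*=56.3085
step 4: (k=4,j=0): S=43.8869, (K−S)⁺=71.2231, hold=70.0351 ⇒ V=71.2231 exercise | (k=4,j=1): S=72.2459, (K−S)⁺=42.8641, hold=41.9241 ⇒ V=42.8641 exercise | (k=4,j=2): S=118.9300, (K−S)⁺=0.0000, hold=12.3007 ⇒ V=12.3007 continue | (k=4,j=3): S=195.7805, (K−S)⁺=0.0000, hold=0.0000 ⇒ V=0.0000 continue | (k=4,j=4): S=322.2906, (K−S)⁺=0.0000, hold=0.0000 ⇒ V=0.0000 continue  boundary S*=72.2459
step 3: (k=3,j=0): S=56.3085, (K−S)⁺=58.8015, hold=57.6135 ⇒ V=58.8015 exercise | (k=3,j=1): S=92.6942, (K−S)⁺=22.4158, hold=28.5464 ⇒ V=28.5464 continue | (k=3,j=2): S=152.5915, (K−S)⁺=0.0000, hold=6.5894 ⇒ V=6.5894 continue | (k=3,j=3): S=251.1936, (K−S)⁺=0.0000, hold=0.0000 ⇒ V=0.0000 continue  boundary S*=56.3085
step 2: (k=2,j=0): S=72.2459, (K−S)⁺=42.8641, hold=44.4593 ⇒ V=44.4593 continue | (k=2,j=1): S=118.9300, (K−S)⁺=0.0000, hold=18.2837 ⇒ V=18.2837 continue | (k=2,j=2): S=195.7805, (K−S)⁺=0.0000, hold=3.5299 ⇒ V=3.5299 continue  boundary S*=-
step 1: (k=1,j=0): S=92.6942, (K−S)⁺=22.4158, hold=32.1171 ⇒ V=32.1171 continue | (k=1,j=1): S=152.5915, (K−S)⁺=0.0000, hold=11.3970 ⇒ V=11.3970 continue  boundary S*=-
step 0: (k=0,j=0): S=118.9300, (K−S)⁺=0.0000, hold=22.3790 ⇒ V=22.3790 continue  boundary S*=-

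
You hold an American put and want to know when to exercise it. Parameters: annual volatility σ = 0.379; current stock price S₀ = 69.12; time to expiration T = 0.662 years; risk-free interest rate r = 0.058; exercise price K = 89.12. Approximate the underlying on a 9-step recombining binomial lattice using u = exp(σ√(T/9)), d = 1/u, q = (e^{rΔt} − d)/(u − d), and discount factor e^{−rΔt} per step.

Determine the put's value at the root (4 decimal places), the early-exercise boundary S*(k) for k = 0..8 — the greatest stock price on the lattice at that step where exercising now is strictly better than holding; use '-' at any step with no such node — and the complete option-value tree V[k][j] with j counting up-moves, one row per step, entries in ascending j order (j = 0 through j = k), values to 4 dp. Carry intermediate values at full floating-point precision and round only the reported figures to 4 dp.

price = 21.1839
boundary = - - 56.2759 62.3682 56.2759 62.3682 69.1200 62.3682 69.1200
tree:
21.1839
26.7727 15.6670
32.8441 20.8119 10.5552
38.3413 26.7518 14.9338 6.1809
43.3015 32.8441 20.3937 9.4944 2.8550
47.7772 38.3413 26.7518 14.0854 4.8943 0.7998
51.8157 43.3015 32.8441 20.0000 8.1750 1.5908 0.0000
55.4596 47.7772 38.3413 26.7518 13.1577 3.1640 0.0000 0.0000
58.7477 51.8157 43.3015 32.8441 20.0000 6.2932 0.0000 0.0000 0.0000
61.7145 55.4596 47.7772 38.3413 26.7518 12.5172 0.0000 0.0000 0.0000 0.0000

params: Δt=0.07356 u=1.10826 d=0.90232 q=0.49509 e^(-rΔt)=0.99574
t_9 payoffs: 61.7145 55.4596 47.7772 38.3413 26.7518 12.5172 0.0000 0.0000 0.0000 0.0000
t_8: node(8,0) S=30.3723 payoff=58.7477 vs cont=58.3683 → 58.7477 [stop]  node(8,1) S=37.3043 payoff=51.8157 vs cont=51.4363 → 51.8157 [stop]  node(8,2) S=45.8185 payoff=43.3015 vs cont=42.9221 → 43.3015 [stop]  node(8,3) S=56.2759 payoff=32.8441 vs cont=32.4647 → 32.8441 [stop]  node(8,4) S=69.1200 payoff=20.0000 vs cont=19.6206 → 20.0000 [stop]  node(8,5) S=84.8956 payoff=4.2244 vs cont=6.2932 → 6.2932 [wait]  node(8,6) S=104.2717 payoff=0.0000 vs cont=0.0000 → 0.0000 [wait]  node(8,7) S=128.0702 payoff=0.0000 vs cont=0.0000 → 0.0000 [wait]  node(8,8) S=157.3003 payoff=0.0000 vs cont=0.0000 → 0.0000 [wait]  ⇒ S*(8)=69.1200
t_7: node(7,0) S=33.6604 payoff=55.4596 vs cont=55.0803 → 55.4596 [stop]  node(7,1) S=41.3428 payoff=47.7772 vs cont=47.3978 → 47.7772 [stop]  node(7,2) S=50.7787 payoff=38.3413 vs cont=37.9619 → 38.3413 [stop]  node(7,3) S=62.3682 payoff=26.7518 vs cont=26.3724 → 26.7518 [stop]  node(7,4) S=76.6028 payoff=12.5172 vs cont=13.1577 → 13.1577 [wait]  node(7,5) S=94.0862 payoff=0.0000 vs cont=3.1640 → 3.1640 [wait]  node(7,6) S=115.5600 payoff=0.0000 vs cont=0.0000 → 0.0000 [wait]  node(7,7) S=141.9348 payoff=0.0000 vs cont=0.0000 → 0.0000 [wait]  ⇒ S*(7)=62.3682
t_6: node(6,0) S=37.3043 payoff=51.8157 vs cont=51.4363 → 51.8157 [stop]  node(6,1) S=45.8185 payoff=43.3015 vs cont=42.9221 → 43.3015 [stop]  node(6,2) S=56.2759 payoff=32.8441 vs cont=32.4647 → 32.8441 [stop]  node(6,3) S=69.1200 payoff=20.0000 vs cont=19.9364 → 20.0000 [stop]  node(6,4) S=84.8956 payoff=4.2244 vs cont=8.1750 → 8.1750 [wait]  node(6,5) S=104.2717 payoff=0.0000 vs cont=1.5908 → 1.5908 [wait]  node(6,6) S=128.0702 payoff=0.0000 vs cont=0.0000 → 0.0000 [wait]  ⇒ S*(6)=69.1200
t_5: node(5,0) S=41.3428 payoff=47.7772 vs cont=47.3978 → 47.7772 [stop]  node(5,1) S=50.7787 payoff=38.3413 vs cont=37.9619 → 38.3413 [stop]  node(5,2) S=62.3682 payoff=26.7518 vs cont=26.3724 → 26.7518 [stop]  node(5,3) S=76.6028 payoff=12.5172 vs cont=14.0854 → 14.0854 [wait]  node(5,4) S=94.0862 payoff=0.0000 vs cont=4.8943 → 4.8943 [wait]  node(5,5) S=115.5600 payoff=0.0000 vs cont=0.7998 → 0.7998 [wait]  ⇒ S*(5)=62.3682
t_4: node(4,0) S=45.8185 payoff=43.3015 vs cont=42.9221 → 43.3015 [stop]  node(4,1) S=56.2759 payoff=32.8441 vs cont=32.4647 → 32.8441 [stop]  node(4,2) S=69.1200 payoff=20.0000 vs cont=20.3937 → 20.3937 [wait]  node(4,3) S=84.8956 payoff=4.2244 vs cont=9.4944 → 9.4944 [wait]  node(4,4) S=104.2717 payoff=0.0000 vs cont=2.8550 → 2.8550 [wait]  ⇒ S*(4)=56.2759
t_3: node(3,0) S=50.7787 payoff=38.3413 vs cont=37.9619 → 38.3413 [stop]  node(3,1) S=62.3682 payoff=26.7518 vs cont=26.5665 → 26.7518 [stop]  node(3,2) S=76.6028 payoff=12.5172 vs cont=14.9338 → 14.9338 [wait]  node(3,3) S=94.0862 payoff=0.0000 vs cont=6.1809 → 6.1809 [wait]  ⇒ S*(3)=62.3682
t_2: node(2,0) S=56.2759 payoff=32.8441 vs cont=32.4647 → 32.8441 [stop]  node(2,1) S=69.1200 payoff=20.0000 vs cont=20.8119 → 20.8119 [wait]  node(2,2) S=84.8956 payoff=4.2244 vs cont=10.5552 → 10.5552 [wait]  ⇒ S*(2)=56.2759
t_1: node(1,0) S=62.3682 payoff=26.7518 vs cont=26.7727 → 26.7727 [wait]  node(1,1) S=76.6028 payoff=12.5172 vs cont=15.6670 → 15.6670 [wait]  ⇒ S*(1)=-
t_0: node(0,0) S=69.1200 payoff=20.0000 vs cont=21.1839 → 21.1839 [wait]  ⇒ S*(0)=-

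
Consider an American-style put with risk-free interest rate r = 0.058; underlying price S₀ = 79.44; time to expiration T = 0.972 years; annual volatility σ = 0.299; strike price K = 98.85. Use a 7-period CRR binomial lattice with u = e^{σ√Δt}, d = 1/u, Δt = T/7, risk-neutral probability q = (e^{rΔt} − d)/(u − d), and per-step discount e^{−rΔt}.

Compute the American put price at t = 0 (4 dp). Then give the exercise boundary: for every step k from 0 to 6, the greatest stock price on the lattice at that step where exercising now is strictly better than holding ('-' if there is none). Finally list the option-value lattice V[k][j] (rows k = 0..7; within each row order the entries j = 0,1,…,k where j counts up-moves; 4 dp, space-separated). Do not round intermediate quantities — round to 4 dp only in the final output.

price = 20.6439
boundary = - 71.0642 63.5716 71.0642 63.5716 71.0642 79.4400
tree:
20.6439
27.7858 14.0661
35.2784 20.1502 8.4065
41.9811 27.7858 13.0870 4.0141
47.9771 35.2784 19.5700 7.0261 1.1652
53.3409 41.9811 27.7858 11.9366 2.3894 0.0000
58.1392 47.9771 35.2784 19.4100 4.8996 0.0000 0.0000
62.4315 53.3409 41.9811 27.7858 10.0470 0.0000 0.0000 0.0000

params: Δt=0.13886 u=1.11786 d=0.89456 q=0.50839 e^(-rΔt)=0.99198
t_7 payoffs: 62.4315 53.3409 41.9811 27.7858 10.0470 0.0000 0.0000 0.0000
t_6: node(6,0) S=40.7108 payoff=58.1392 vs cont=57.3463 → 58.1392 [stop]  node(6,1) S=50.8729 payoff=47.9771 vs cont=47.1842 → 47.9771 [stop]  node(6,2) S=63.5716 payoff=35.2784 vs cont=34.4855 → 35.2784 [stop]  node(6,3) S=79.4400 payoff=19.4100 vs cont=18.6171 → 19.4100 [stop]  node(6,4) S=99.2695 payoff=0.0000 vs cont=4.8996 → 4.8996 [wait]  node(6,5) S=124.0487 payoff=0.0000 vs cont=0.0000 → 0.0000 [wait]  node(6,6) S=155.0131 payoff=0.0000 vs cont=0.0000 → 0.0000 [wait]  ⇒ S*(6)=79.4400
t_5: node(5,0) S=45.5091 payoff=53.3409 vs cont=52.5480 → 53.3409 [stop]  node(5,1) S=56.8689 payoff=41.9811 vs cont=41.1882 → 41.9811 [stop]  node(5,2) S=71.0642 payoff=27.7858 vs cont=26.9929 → 27.7858 [stop]  node(5,3) S=88.8030 payoff=10.0470 vs cont=11.9366 → 11.9366 [wait]  node(5,4) S=110.9696 payoff=0.0000 vs cont=2.3894 → 2.3894 [wait]  node(5,5) S=138.6693 payoff=0.0000 vs cont=0.0000 → 0.0000 [wait]  ⇒ S*(5)=71.0642
t_4: node(4,0) S=50.8729 payoff=47.9771 vs cont=47.1842 → 47.9771 [stop]  node(4,1) S=63.5716 payoff=35.2784 vs cont=34.4855 → 35.2784 [stop]  node(4,2) S=79.4400 payoff=19.4100 vs cont=19.5700 → 19.5700 [wait]  node(4,3) S=99.2695 payoff=0.0000 vs cont=7.0261 → 7.0261 [wait]  node(4,4) S=124.0487 payoff=0.0000 vs cont=1.1652 → 1.1652 [wait]  ⇒ S*(4)=63.5716
t_3: node(3,0) S=56.8689 payoff=41.9811 vs cont=41.1882 → 41.9811 [stop]  node(3,1) S=71.0642 payoff=27.7858 vs cont=27.0736 → 27.7858 [stop]  node(3,2) S=88.8030 payoff=10.0470 vs cont=13.0870 → 13.0870 [wait]  node(3,3) S=110.9696 payoff=0.0000 vs cont=4.0141 → 4.0141 [wait]  ⇒ S*(3)=71.0642
t_2: node(2,0) S=63.5716 payoff=35.2784 vs cont=34.4855 → 35.2784 [stop]  node(2,1) S=79.4400 payoff=19.4100 vs cont=20.1502 → 20.1502 [wait]  node(2,2) S=99.2695 payoff=0.0000 vs cont=8.4065 → 8.4065 [wait]  ⇒ S*(2)=63.5716
t_1: node(1,0) S=71.0642 payoff=27.7858 vs cont=27.3661 → 27.7858 [stop]  node(1,1) S=88.8030 payoff=10.0470 vs cont=14.0661 → 14.0661 [wait]  ⇒ S*(1)=71.0642
t_0: node(0,0) S=79.4400 payoff=19.4100 vs cont=20.6439 → 20.6439 [wait]  ⇒ S*(0)=-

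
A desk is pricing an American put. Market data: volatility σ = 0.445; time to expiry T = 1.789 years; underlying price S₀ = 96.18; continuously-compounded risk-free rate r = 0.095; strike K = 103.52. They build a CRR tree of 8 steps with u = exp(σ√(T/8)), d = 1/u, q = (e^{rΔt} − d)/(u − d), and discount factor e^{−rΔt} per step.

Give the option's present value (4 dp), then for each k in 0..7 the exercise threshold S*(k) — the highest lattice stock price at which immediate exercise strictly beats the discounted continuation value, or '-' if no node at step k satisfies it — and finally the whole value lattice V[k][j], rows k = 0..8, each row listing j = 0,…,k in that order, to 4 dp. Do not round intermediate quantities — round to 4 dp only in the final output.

price = 20.3080
boundary = - - 63.1397 51.1577 63.1397 51.1577 63.1397 77.9280
tree:
20.3080
29.0691 12.3598
40.3803 18.9302 6.2753
52.3623 28.1434 10.4672 2.3240
62.0704 40.3803 17.0322 4.3066 0.4274
69.9363 52.3623 26.8254 7.9032 0.8700 0.0000
76.3094 62.0704 40.3803 14.3301 1.7712 0.0000 0.0000
81.4732 69.9363 52.3623 25.5920 3.6056 0.0000 0.0000 0.0000
85.6570 76.3094 62.0704 40.3803 7.3400 0.0000 0.0000 0.0000 0.0000

Δt=0.22362, u=1.23422, d=0.81023, q=0.49823, disc=e^(-rΔt)=0.97898
k=8 terminal: V=max(K-S,0) → 85.6570 76.3094 62.0704 40.3803 7.3400 0.0000 0.0000 0.0000 0.0000
k=7: j=0 S=22.0468 intr=81.4732 cont=79.2971 V=81.4732[EX]; j=1 S=33.5837 intr=69.9363 cont=67.7603 V=69.9363[EX]; j=2 S=51.1577 intr=52.3623 cont=50.1863 V=52.3623[EX]; j=3 S=77.9280 intr=25.5920 cont=23.4160 V=25.5920[EX]; j=4 S=118.7069 intr=0.0000 cont=3.6056 V=3.6056[hold]; j=5 S=180.8250 intr=0.0000 cont=0.0000 V=0.0000[hold]; j=6 S=275.4488 intr=0.0000 cont=0.0000 V=0.0000[hold]; j=7 S=419.5883 intr=0.0000 cont=0.0000 V=0.0000[hold]  S*(7)=77.9280
k=6: j=0 S=27.2106 intr=76.3094 cont=74.1334 V=76.3094[EX]; j=1 S=41.4496 intr=62.0704 cont=59.8944 V=62.0704[EX]; j=2 S=63.1397 intr=40.3803 cont=38.2043 V=40.3803[EX]; j=3 S=96.1800 intr=7.3400 cont=14.3301 V=14.3301[hold]; j=4 S=146.5100 intr=0.0000 cont=1.7712 V=1.7712[hold]; j=5 S=223.1771 intr=0.0000 cont=0.0000 V=0.0000[hold]; j=6 S=339.9634 intr=0.0000 cont=0.0000 V=0.0000[hold]  S*(6)=63.1397
k=5: j=0 S=33.5837 intr=69.9363 cont=67.7603 V=69.9363[EX]; j=1 S=51.1577 intr=52.3623 cont=50.1863 V=52.3623[EX]; j=2 S=77.9280 intr=25.5920 cont=26.8254 V=26.8254[hold]; j=3 S=118.7069 intr=0.0000 cont=7.9032 V=7.9032[hold]; j=4 S=180.8250 intr=0.0000 cont=0.8700 V=0.8700[hold]; j=5 S=275.4488 intr=0.0000 cont=0.0000 V=0.0000[hold]  S*(5)=51.1577
k=4: j=0 S=41.4496 intr=62.0704 cont=59.8944 V=62.0704[EX]; j=1 S=63.1397 intr=40.3803 cont=38.8059 V=40.3803[EX]; j=2 S=96.1800 intr=7.3400 cont=17.0322 V=17.0322[hold]; j=3 S=146.5100 intr=0.0000 cont=4.3066 V=4.3066[hold]; j=4 S=223.1771 intr=0.0000 cont=0.4274 V=0.4274[hold]  S*(4)=63.1397
k=3: j=0 S=51.1577 intr=52.3623 cont=50.1863 V=52.3623[EX]; j=1 S=77.9280 intr=25.5920 cont=28.1434 V=28.1434[hold]; j=2 S=118.7069 intr=0.0000 cont=10.4672 V=10.4672[hold]; j=3 S=180.8250 intr=0.0000 cont=2.3240 V=2.3240[hold]  S*(3)=51.1577
k=2: j=0 S=63.1397 intr=40.3803 cont=39.4487 V=40.3803[EX]; j=1 S=96.1800 intr=7.3400 cont=18.9302 V=18.9302[hold]; j=2 S=146.5100 intr=0.0000 cont=6.2753 V=6.2753[hold]  S*(2)=63.1397
k=1: j=0 S=77.9280 intr=25.5920 cont=29.0691 V=29.0691[hold]; j=1 S=118.7069 intr=0.0000 cont=12.3598 V=12.3598[hold]  S*(1)=-
k=0: j=0 S=96.1800 intr=7.3400 cont=20.3080 V=20.3080[hold]  S*(0)=-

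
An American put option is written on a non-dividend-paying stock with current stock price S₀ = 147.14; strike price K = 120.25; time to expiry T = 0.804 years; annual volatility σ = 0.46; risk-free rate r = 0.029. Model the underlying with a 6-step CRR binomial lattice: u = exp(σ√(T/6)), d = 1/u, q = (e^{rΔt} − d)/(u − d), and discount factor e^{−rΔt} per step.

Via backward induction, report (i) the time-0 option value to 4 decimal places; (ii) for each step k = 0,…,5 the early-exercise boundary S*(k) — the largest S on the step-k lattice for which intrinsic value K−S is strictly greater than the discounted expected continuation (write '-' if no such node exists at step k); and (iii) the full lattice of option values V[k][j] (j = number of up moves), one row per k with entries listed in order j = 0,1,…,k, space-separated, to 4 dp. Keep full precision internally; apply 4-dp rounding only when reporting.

Δt=0.13400  u=1.18340  d=0.84503  q=0.46951  discount=0.99612
step 6 (expiry): payoffs max(K−S,0) = 66.6763 45.2241 15.1818 0.0000 0.0000 0.0000 0.0000
step 5: (k=5,j=0): S=63.3989, (K−S)⁺=56.8511, hold=56.3847 ⇒ V=56.8511 exercise | (k=5,j=1): S=88.7853, (K−S)⁺=31.4647, hold=30.9983 ⇒ V=31.4647 exercise | (k=5,j=2): S=124.3372, (K−S)⁺=0.0000, hold=8.0226 ⇒ V=8.0226 continue | (k=5,j=3): S=174.1248, (K−S)⁺=0.0000, hold=0.0000 ⇒ V=0.0000 continue | (k=5,j=4): S=243.8486, (K−S)⁺=0.0000, hold=0.0000 ⇒ V=0.0000 continue | (k=5,j=5): S=341.4915, (K−S)⁺=0.0000, hold=0.0000 ⇒ V=0.0000 continue  boundary S*=88.7853
step 4: (k=4,j=0): S=75.0259, (K−S)⁺=45.2241, hold=44.7577 ⇒ V=45.2241 exercise | (k=4,j=1): S=105.0682, (K−S)⁺=15.1818, hold=20.3790 ⇒ V=20.3790 continue | (k=4,j=2): S=147.1400, (K−S)⁺=0.0000, hold=4.2394 ⇒ V=4.2394 continue | (k=4,j=3): S=206.0584, (K−S)⁺=0.0000, hold=0.0000 ⇒ V=0.0000 continue | (k=4,j=4): S=288.5693, (K−S)⁺=0.0000, hold=0.0000 ⇒ V=0.0000 continue  boundary S*=75.0259
step 3: (k=3,j=0): S=88.7853, (K−S)⁺=31.4647, hold=33.4289 ⇒ V=33.4289 continue | (k=3,j=1): S=124.3372, (K−S)⁺=0.0000, hold=12.7517 ⇒ V=12.7517 continue | (k=3,j=2): S=174.1248, (K−S)⁺=0.0000, hold=2.2402 ⇒ V=2.2402 continue | (k=3,j=3): S=243.8486, (K−S)⁺=0.0000, hold=0.0000 ⇒ V=0.0000 continue  boundary S*=-
step 2: (k=2,j=0): S=105.0682, (K−S)⁺=15.1818, hold=23.6288 ⇒ V=23.6288 continue | (k=2,j=1): S=147.1400, (K−S)⁺=0.0000, hold=7.7862 ⇒ V=7.7862 continue | (k=2,j=2): S=206.0584, (K−S)⁺=0.0000, hold=1.1838 ⇒ V=1.1838 continue  boundary S*=-
step 1: (k=1,j=0): S=124.3372, (K−S)⁺=0.0000, hold=16.1277 ⇒ V=16.1277 continue | (k=1,j=1): S=174.1248, (K−S)⁺=0.0000, hold=4.6681 ⇒ V=4.6681 continue  boundary S*=-
step 0: (k=0,j=0): S=147.1400, (K−S)⁺=0.0000, hold=10.7057 ⇒ V=10.7057 continue  boundary S*=-

price = 10.7057
boundary = - - - - 75.0259 88.7853
tree:
10.7057
16.1277 4.6681
23.6288 7.7862 1.1838
33.4289 12.7517 2.2402 0.0000
45.2241 20.3790 4.2394 0.0000 0.0000
56.8511 31.4647 8.0226 0.0000 0.0000 0.0000
66.6763 45.2241 15.1818 0.0000 0.0000 0.0000 0.0000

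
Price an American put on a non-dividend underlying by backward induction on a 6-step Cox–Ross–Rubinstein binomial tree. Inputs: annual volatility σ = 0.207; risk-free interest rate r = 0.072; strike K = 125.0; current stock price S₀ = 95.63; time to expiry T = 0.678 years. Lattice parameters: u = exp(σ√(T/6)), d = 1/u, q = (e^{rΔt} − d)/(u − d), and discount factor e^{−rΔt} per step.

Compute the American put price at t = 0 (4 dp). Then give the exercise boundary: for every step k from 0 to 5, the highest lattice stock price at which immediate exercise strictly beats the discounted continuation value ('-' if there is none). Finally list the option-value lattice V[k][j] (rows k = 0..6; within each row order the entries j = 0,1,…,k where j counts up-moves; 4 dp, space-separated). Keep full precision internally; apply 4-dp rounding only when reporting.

price = 29.3700
boundary = 95.6300 102.5213 109.9092 102.5213 109.9092 117.8295
tree:
29.3700
35.7981 22.4787
41.7941 29.3700 15.0908
47.3870 35.7981 22.4787 8.6183
52.6040 41.7941 29.3700 15.0908 3.2627
57.4704 47.3870 35.7981 22.4787 7.1705 0.0000
62.0096 52.6040 41.7941 29.3700 15.0908 0.0000 0.0000

Δt=0.11300  u=1.07206  d=0.93278  q=0.54126  discount=0.99190
step 6 (expiry): payoffs max(K−S,0) = 62.0096 52.6040 41.7941 29.3700 15.0908 0.0000 0.0000
step 5: (k=5,j=0): S=67.5296, (K−S)⁺=57.4704, hold=56.4575 ⇒ V=57.4704 exercise | (k=5,j=1): S=77.6130, (K−S)⁺=47.3870, hold=46.3742 ⇒ V=47.3870 exercise | (k=5,j=2): S=89.2019, (K−S)⁺=35.7981, hold=34.7852 ⇒ V=35.7981 exercise | (k=5,j=3): S=102.5213, (K−S)⁺=22.4787, hold=21.4658 ⇒ V=22.4787 exercise | (k=5,j=4): S=117.8295, (K−S)⁺=7.1705, hold=6.8666 ⇒ V=7.1705 exercise | (k=5,j=5): S=135.4235, (K−S)⁺=0.0000, hold=0.0000 ⇒ V=0.0000 continue  boundary S*=117.8295
step 4: (k=4,j=0): S=72.3960, (K−S)⁺=52.6040, hold=51.5912 ⇒ V=52.6040 exercise | (k=4,j=1): S=83.2059, (K−S)⁺=41.7941, hold=40.7812 ⇒ V=41.7941 exercise | (k=4,j=2): S=95.6300, (K−S)⁺=29.3700, hold=28.3571 ⇒ V=29.3700 exercise | (k=4,j=3): S=109.9092, (K−S)⁺=15.0908, hold=14.0779 ⇒ V=15.0908 exercise | (k=4,j=4): S=126.3205, (K−S)⁺=0.0000, hold=3.2627 ⇒ V=3.2627 continue  boundary S*=109.9092
step 3: (k=3,j=0): S=77.6130, (K−S)⁺=47.3870, hold=46.3742 ⇒ V=47.3870 exercise | (k=3,j=1): S=89.2019, (K−S)⁺=35.7981, hold=34.7852 ⇒ V=35.7981 exercise | (k=3,j=2): S=102.5213, (K−S)⁺=22.4787, hold=21.4658 ⇒ V=22.4787 exercise | (k=3,j=3): S=117.8295, (K−S)⁺=7.1705, hold=8.6183 ⇒ V=8.6183 continue  boundary S*=102.5213
step 2: (k=2,j=0): S=83.2059, (K−S)⁺=41.7941, hold=40.7812 ⇒ V=41.7941 exercise | (k=2,j=1): S=95.6300, (K−S)⁺=29.3700, hold=28.3571 ⇒ V=29.3700 exercise | (k=2,j=2): S=109.9092, (K−S)⁺=15.0908, hold=14.8552 ⇒ V=15.0908 exercise  boundary S*=109.9092
step 1: (k=1,j=0): S=89.2019, (K−S)⁺=35.7981, hold=34.7852 ⇒ V=35.7981 exercise | (k=1,j=1): S=102.5213, (K−S)⁺=22.4787, hold=21.4658 ⇒ V=22.4787 exercise  boundary S*=102.5213
step 0: (k=0,j=0): S=95.6300, (K−S)⁺=29.3700, hold=28.3571 ⇒ V=29.3700 exercise  boundary S*=95.6300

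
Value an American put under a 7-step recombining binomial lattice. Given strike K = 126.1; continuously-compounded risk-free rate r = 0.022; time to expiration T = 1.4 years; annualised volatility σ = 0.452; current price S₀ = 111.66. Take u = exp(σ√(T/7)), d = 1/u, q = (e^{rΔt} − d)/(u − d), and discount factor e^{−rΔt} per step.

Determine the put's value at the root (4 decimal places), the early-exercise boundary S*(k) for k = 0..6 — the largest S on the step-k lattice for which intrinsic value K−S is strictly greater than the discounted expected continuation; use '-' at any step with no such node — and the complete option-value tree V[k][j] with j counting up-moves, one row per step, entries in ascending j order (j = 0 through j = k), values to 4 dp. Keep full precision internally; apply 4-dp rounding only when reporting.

price = 31.0123
boundary = - - - 60.8880 49.7443 60.8880 74.5282
tree:
31.0123
41.1715 19.4059
52.8197 27.9177 9.6184
65.2120 38.8055 15.4278 2.9037
76.3557 51.6669 24.1076 5.4056 0.0000
85.4599 65.2120 36.2910 10.0632 0.0000 0.0000
92.8978 76.3557 51.5718 18.7340 0.0000 0.0000 0.0000
98.9745 85.4599 65.2120 34.8760 0.0000 0.0000 0.0000 0.0000

Δt=0.20000, u=1.22402, d=0.81698, q=0.46047, disc=e^(-rΔt)=0.99561
k=7 terminal: V=max(K-S,0) → 98.9745 85.4599 65.2120 34.8760 0.0000 0.0000 0.0000 0.0000
k=6: j=0 S=33.2022 intr=92.8978 cont=92.3442 V=92.8978[EX]; j=1 S=49.7443 intr=76.3557 cont=75.8021 V=76.3557[EX]; j=2 S=74.5282 intr=51.5718 cont=51.0182 V=51.5718[EX]; j=3 S=111.6600 intr=14.4400 cont=18.7340 V=18.7340[hold]; j=4 S=167.2918 intr=0.0000 cont=0.0000 V=0.0000[hold]; j=5 S=250.6408 intr=0.0000 cont=0.0000 V=0.0000[hold]; j=6 S=375.5163 intr=0.0000 cont=0.0000 V=0.0000[hold]  S*(6)=74.5282
k=5: j=0 S=40.6401 intr=85.4599 cont=84.9063 V=85.4599[EX]; j=1 S=60.8880 intr=65.2120 cont=64.6583 V=65.2120[EX]; j=2 S=91.2240 intr=34.8760 cont=36.2910 V=36.2910[hold]; j=3 S=136.6741 intr=0.0000 cont=10.0632 V=10.0632[hold]; j=4 S=204.7685 intr=0.0000 cont=0.0000 V=0.0000[hold]; j=5 S=306.7893 intr=0.0000 cont=0.0000 V=0.0000[hold]  S*(5)=60.8880
k=4: j=0 S=49.7443 intr=76.3557 cont=75.8021 V=76.3557[EX]; j=1 S=74.5282 intr=51.5718 cont=51.6669 V=51.6669[hold]; j=2 S=111.6600 intr=14.4400 cont=24.1076 V=24.1076[hold]; j=3 S=167.2918 intr=0.0000 cont=5.4056 V=5.4056[hold]; j=4 S=250.6408 intr=0.0000 cont=0.0000 V=0.0000[hold]  S*(4)=49.7443
k=3: j=0 S=60.8880 intr=65.2120 cont=64.7019 V=65.2120[EX]; j=1 S=91.2240 intr=34.8760 cont=38.8055 V=38.8055[hold]; j=2 S=136.6741 intr=0.0000 cont=15.4278 V=15.4278[hold]; j=3 S=204.7685 intr=0.0000 cont=2.9037 V=2.9037[hold]  S*(3)=60.8880
k=2: j=0 S=74.5282 intr=51.5718 cont=52.8197 V=52.8197[hold]; j=1 S=111.6600 intr=14.4400 cont=27.9177 V=27.9177[hold]; j=2 S=167.2918 intr=0.0000 cont=9.6184 V=9.6184[hold]  S*(2)=-
k=1: j=0 S=91.2240 intr=34.8760 cont=41.1715 V=41.1715[hold]; j=1 S=136.6741 intr=0.0000 cont=19.4059 V=19.4059[hold]  S*(1)=-
k=0: j=0 S=111.6600 intr=14.4400 cont=31.0123 V=31.0123[hold]  S*(0)=-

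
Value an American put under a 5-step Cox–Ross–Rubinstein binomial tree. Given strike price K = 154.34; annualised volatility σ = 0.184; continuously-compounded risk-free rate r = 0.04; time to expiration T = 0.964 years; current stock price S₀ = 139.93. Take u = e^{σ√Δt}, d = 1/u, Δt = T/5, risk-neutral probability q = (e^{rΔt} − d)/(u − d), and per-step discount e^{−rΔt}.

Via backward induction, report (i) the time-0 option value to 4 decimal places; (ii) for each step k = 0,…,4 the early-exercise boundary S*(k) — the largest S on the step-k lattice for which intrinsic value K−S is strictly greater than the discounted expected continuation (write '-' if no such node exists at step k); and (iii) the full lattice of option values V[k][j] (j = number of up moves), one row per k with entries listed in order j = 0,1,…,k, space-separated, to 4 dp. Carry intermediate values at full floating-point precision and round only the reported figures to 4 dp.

price = 16.7364
boundary = - 129.0693 119.0516 129.0693 139.9300
tree:
16.7364
25.2707 9.3427
35.2884 15.7195 3.7719
44.5286 25.2707 7.4007 0.5790
53.0516 35.2884 14.4100 1.2352 0.0000
60.9131 44.5286 25.2707 2.6355 0.0000 0.0000

Δt=0.19280, u=1.08415, d=0.92239, q=0.52767, disc=e^(-rΔt)=0.99232
k=5 terminal: V=max(K-S,0) → 60.9131 44.5286 25.2707 2.6355 0.0000 0.0000
k=4: j=0 S=101.2884 intr=53.0516 cont=51.8659 V=53.0516[EX]; j=1 S=119.0516 intr=35.2884 cont=34.1027 V=35.2884[EX]; j=2 S=139.9300 intr=14.4100 cont=13.2243 V=14.4100[EX]; j=3 S=164.4699 intr=0.0000 cont=1.2352 V=1.2352[hold]; j=4 S=193.3134 intr=0.0000 cont=0.0000 V=0.0000[hold]  S*(4)=139.9300
k=3: j=0 S=109.8114 intr=44.5286 cont=43.3429 V=44.5286[EX]; j=1 S=129.0693 intr=25.2707 cont=24.0850 V=25.2707[EX]; j=2 S=151.7045 intr=2.6355 cont=7.4007 V=7.4007[hold]; j=3 S=178.3093 intr=0.0000 cont=0.5790 V=0.5790[hold]  S*(3)=129.0693
k=2: j=0 S=119.0516 intr=35.2884 cont=34.1027 V=35.2884[EX]; j=1 S=139.9300 intr=14.4100 cont=15.7195 V=15.7195[hold]; j=2 S=164.4699 intr=0.0000 cont=3.7719 V=3.7719[hold]  S*(2)=119.0516
k=1: j=0 S=129.0693 intr=25.2707 cont=24.7707 V=25.2707[EX]; j=1 S=151.7045 intr=2.6355 cont=9.3427 V=9.3427[hold]  S*(1)=129.0693
k=0: j=0 S=139.9300 intr=14.4100 cont=16.7364 V=16.7364[hold]  S*(0)=-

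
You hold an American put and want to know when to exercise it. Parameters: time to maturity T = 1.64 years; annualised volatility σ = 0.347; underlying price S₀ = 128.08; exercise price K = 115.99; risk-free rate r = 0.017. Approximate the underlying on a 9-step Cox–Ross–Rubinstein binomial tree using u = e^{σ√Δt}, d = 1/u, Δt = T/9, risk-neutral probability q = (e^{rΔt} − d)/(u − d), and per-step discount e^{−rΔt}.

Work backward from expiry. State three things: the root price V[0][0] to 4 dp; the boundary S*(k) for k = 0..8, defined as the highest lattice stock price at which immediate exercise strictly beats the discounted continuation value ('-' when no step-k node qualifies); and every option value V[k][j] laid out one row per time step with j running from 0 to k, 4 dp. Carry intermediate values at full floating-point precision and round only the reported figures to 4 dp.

price = 14.7555
boundary = - - - - - 61.0704 70.8208 82.1279 95.2404
tree:
14.7555
20.4136 8.5602
27.4913 12.6764 4.0387
35.8993 18.3213 6.4820 1.3481
45.2680 25.7159 10.2181 2.3697 0.2209
54.9196 34.8314 15.7474 4.1361 0.4208 0.0000
63.3276 45.1692 23.5634 7.1588 0.8017 0.0000 0.0000
70.5780 54.9196 33.8621 12.2650 1.5274 0.0000 0.0000 0.0000
76.8302 63.3276 45.1692 20.7496 2.9099 0.0000 0.0000 0.0000 0.0000
82.2216 70.5780 54.9196 33.8621 5.5437 0.0000 0.0000 0.0000 0.0000 0.0000

Δt=0.18222, u=1.15966, d=0.86232, q=0.47347, disc=e^(-rΔt)=0.99691
k=9 terminal: V=max(K-S,0) → 82.2216 70.5780 54.9196 33.8621 5.5437 0.0000 0.0000 0.0000 0.0000 0.0000
k=8: j=0 S=39.1598 intr=76.8302 cont=76.4715 V=76.8302[EX]; j=1 S=52.6624 intr=63.3276 cont=62.9689 V=63.3276[EX]; j=2 S=70.8208 intr=45.1692 cont=44.8105 V=45.1692[EX]; j=3 S=95.2404 intr=20.7496 cont=20.3909 V=20.7496[EX]; j=4 S=128.0800 intr=0.0000 cont=2.9099 V=2.9099[hold]; j=5 S=172.2430 intr=0.0000 cont=0.0000 V=0.0000[hold]; j=6 S=231.6338 intr=0.0000 cont=0.0000 V=0.0000[hold]; j=7 S=311.5029 intr=0.0000 cont=0.0000 V=0.0000[hold]; j=8 S=418.9116 intr=0.0000 cont=0.0000 V=0.0000[hold]  S*(8)=95.2404
k=7: j=0 S=45.4120 intr=70.5780 cont=70.2193 V=70.5780[EX]; j=1 S=61.0704 intr=54.9196 cont=54.5609 V=54.9196[EX]; j=2 S=82.1279 intr=33.8621 cont=33.5033 V=33.8621[EX]; j=3 S=110.4463 intr=5.5437 cont=12.2650 V=12.2650[hold]; j=4 S=148.5291 intr=0.0000 cont=1.5274 V=1.5274[hold]; j=5 S=199.7431 intr=0.0000 cont=0.0000 V=0.0000[hold]; j=6 S=268.6161 intr=0.0000 cont=0.0000 V=0.0000[hold]; j=7 S=361.2370 intr=0.0000 cont=0.0000 V=0.0000[hold]  S*(7)=82.1279
k=6: j=0 S=52.6624 intr=63.3276 cont=62.9689 V=63.3276[EX]; j=1 S=70.8208 intr=45.1692 cont=44.8105 V=45.1692[EX]; j=2 S=95.2404 intr=20.7496 cont=23.5634 V=23.5634[hold]; j=3 S=128.0800 intr=0.0000 cont=7.1588 V=7.1588[hold]; j=4 S=172.2430 intr=0.0000 cont=0.8017 V=0.8017[hold]; j=5 S=231.6338 intr=0.0000 cont=0.0000 V=0.0000[hold]; j=6 S=311.5029 intr=0.0000 cont=0.0000 V=0.0000[hold]  S*(6)=70.8208
k=5: j=0 S=61.0704 intr=54.9196 cont=54.5609 V=54.9196[EX]; j=1 S=82.1279 intr=33.8621 cont=34.8314 V=34.8314[hold]; j=2 S=110.4463 intr=5.5437 cont=15.7474 V=15.7474[hold]; j=3 S=148.5291 intr=0.0000 cont=4.1361 V=4.1361[hold]; j=4 S=199.7431 intr=0.0000 cont=0.4208 V=0.4208[hold]; j=5 S=268.6161 intr=0.0000 cont=0.0000 V=0.0000[hold]  S*(5)=61.0704
k=4: j=0 S=70.8208 intr=45.1692 cont=45.2680 V=45.2680[hold]; j=1 S=95.2404 intr=20.7496 cont=25.7159 V=25.7159[hold]; j=2 S=128.0800 intr=0.0000 cont=10.2181 V=10.2181[hold]; j=3 S=172.2430 intr=0.0000 cont=2.3697 V=2.3697[hold]; j=4 S=231.6338 intr=0.0000 cont=0.2209 V=0.2209[hold]  S*(4)=-
k=3: j=0 S=82.1279 intr=33.8621 cont=35.8993 V=35.8993[hold]; j=1 S=110.4463 intr=5.5437 cont=18.3213 V=18.3213[hold]; j=2 S=148.5291 intr=0.0000 cont=6.4820 V=6.4820[hold]; j=3 S=199.7431 intr=0.0000 cont=1.3481 V=1.3481[hold]  S*(3)=-
k=2: j=0 S=95.2404 intr=20.7496 cont=27.4913 V=27.4913[hold]; j=1 S=128.0800 intr=0.0000 cont=12.6764 V=12.6764[hold]; j=2 S=172.2430 intr=0.0000 cont=4.0387 V=4.0387[hold]  S*(2)=-
k=1: j=0 S=110.4463 intr=5.5437 cont=20.4136 V=20.4136[hold]; j=1 S=148.5291 intr=0.0000 cont=8.5602 V=8.5602[hold]  S*(1)=-
k=0: j=0 S=128.0800 intr=0.0000 cont=14.7555 V=14.7555[hold]  S*(0)=-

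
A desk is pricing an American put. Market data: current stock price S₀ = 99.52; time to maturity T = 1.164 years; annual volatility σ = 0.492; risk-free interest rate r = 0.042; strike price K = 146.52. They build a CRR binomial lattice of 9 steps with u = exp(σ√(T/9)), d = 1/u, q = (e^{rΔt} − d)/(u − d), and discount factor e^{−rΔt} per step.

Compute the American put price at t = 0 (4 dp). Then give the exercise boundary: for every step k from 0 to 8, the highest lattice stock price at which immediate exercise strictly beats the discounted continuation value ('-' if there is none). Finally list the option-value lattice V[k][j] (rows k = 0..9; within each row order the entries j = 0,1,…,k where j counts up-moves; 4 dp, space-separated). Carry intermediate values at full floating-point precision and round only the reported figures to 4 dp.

price = 52.2737
boundary = - - 69.8593 58.5304 69.8593 83.3810 69.8593 83.3810 99.5200
tree:
52.2737
64.1681 39.5293
76.6607 50.8897 27.2368
87.9896 63.5037 37.3215 16.2338
97.4814 76.6607 49.4721 24.1166 7.5747
105.4339 87.9896 63.1390 34.7060 12.5111 2.1224
112.0967 97.4814 76.6607 47.9959 20.1923 4.0353 0.0000
117.6791 105.4339 87.9896 63.1390 31.5559 7.6726 0.0000 0.0000
122.3562 112.0967 97.4814 76.6607 47.0000 14.5882 0.0000 0.0000 0.0000
126.2748 117.6791 105.4339 87.9896 63.1390 27.7372 0.0000 0.0000 0.0000 0.0000

params: Δt=0.12933 u=1.19356 d=0.83783 q=0.47119 e^(-rΔt)=0.99458
t_9 payoffs: 126.2748 117.6791 105.4339 87.9896 63.1390 27.7372 0.0000 0.0000 0.0000 0.0000
t_8: node(8,0) S=24.1638 payoff=122.3562 vs cont=121.5624 → 122.3562 [stop]  node(8,1) S=34.4233 payoff=112.0967 vs cont=111.3030 → 112.0967 [stop]  node(8,2) S=49.0386 payoff=97.4814 vs cont=96.6877 → 97.4814 [stop]  node(8,3) S=69.8593 payoff=76.6607 vs cont=75.8670 → 76.6607 [stop]  node(8,4) S=99.5200 payoff=47.0000 vs cont=46.2063 → 47.0000 [stop]  node(8,5) S=141.7740 payoff=4.7460 vs cont=14.5882 → 14.5882 [wait]  node(8,6) S=201.9680 payoff=0.0000 vs cont=0.0000 → 0.0000 [wait]  node(8,7) S=287.7191 payoff=0.0000 vs cont=0.0000 → 0.0000 [wait]  node(8,8) S=409.8782 payoff=0.0000 vs cont=0.0000 → 0.0000 [wait]  ⇒ S*(8)=99.5200
t_7: node(7,0) S=28.8409 payoff=117.6791 vs cont=116.8854 → 117.6791 [stop]  node(7,1) S=41.0861 payoff=105.4339 vs cont=104.6401 → 105.4339 [stop]  node(7,2) S=58.5304 payoff=87.9896 vs cont=87.1959 → 87.9896 [stop]  node(7,3) S=83.3810 payoff=63.1390 vs cont=62.3452 → 63.1390 [stop]  node(7,4) S=118.7828 payoff=27.7372 vs cont=31.5559 → 31.5559 [wait]  node(7,5) S=169.2153 payoff=0.0000 vs cont=7.6726 → 7.6726 [wait]  node(7,6) S=241.0603 payoff=0.0000 vs cont=0.0000 → 0.0000 [wait]  node(7,7) S=343.4091 payoff=0.0000 vs cont=0.0000 → 0.0000 [wait]  ⇒ S*(7)=83.3810
t_6: node(6,0) S=34.4233 payoff=112.0967 vs cont=111.3030 → 112.0967 [stop]  node(6,1) S=49.0386 payoff=97.4814 vs cont=96.6877 → 97.4814 [stop]  node(6,2) S=69.8593 payoff=76.6607 vs cont=75.8670 → 76.6607 [stop]  node(6,3) S=99.5200 payoff=47.0000 vs cont=47.9959 → 47.9959 [wait]  node(6,4) S=141.7740 payoff=4.7460 vs cont=20.1923 → 20.1923 [wait]  node(6,5) S=201.9680 payoff=0.0000 vs cont=4.0353 → 4.0353 [wait]  node(6,6) S=287.7191 payoff=0.0000 vs cont=0.0000 → 0.0000 [wait]  ⇒ S*(6)=69.8593
t_5: node(5,0) S=41.0861 payoff=105.4339 vs cont=104.6401 → 105.4339 [stop]  node(5,1) S=58.5304 payoff=87.9896 vs cont=87.1959 → 87.9896 [stop]  node(5,2) S=83.3810 payoff=63.1390 vs cont=62.8119 → 63.1390 [stop]  node(5,3) S=118.7828 payoff=27.7372 vs cont=34.7060 → 34.7060 [wait]  node(5,4) S=169.2153 payoff=0.0000 vs cont=12.5111 → 12.5111 [wait]  node(5,5) S=241.0603 payoff=0.0000 vs cont=2.1224 → 2.1224 [wait]  ⇒ S*(5)=83.3810
t_4: node(4,0) S=49.0386 payoff=97.4814 vs cont=96.6877 → 97.4814 [stop]  node(4,1) S=69.8593 payoff=76.6607 vs cont=75.8670 → 76.6607 [stop]  node(4,2) S=99.5200 payoff=47.0000 vs cont=49.4721 → 49.4721 [wait]  node(4,3) S=141.7740 payoff=4.7460 vs cont=24.1166 → 24.1166 [wait]  node(4,4) S=201.9680 payoff=0.0000 vs cont=7.5747 → 7.5747 [wait]  ⇒ S*(4)=69.8593
t_3: node(3,0) S=58.5304 payoff=87.9896 vs cont=87.1959 → 87.9896 [stop]  node(3,1) S=83.3810 payoff=63.1390 vs cont=63.5037 → 63.5037 [wait]  node(3,2) S=118.7828 payoff=27.7372 vs cont=37.3215 → 37.3215 [wait]  node(3,3) S=169.2153 payoff=0.0000 vs cont=16.2338 → 16.2338 [wait]  ⇒ S*(3)=58.5304
t_2: node(2,0) S=69.8593 payoff=76.6607 vs cont=76.0379 → 76.6607 [stop]  node(2,1) S=99.5200 payoff=47.0000 vs cont=50.8897 → 50.8897 [wait]  node(2,2) S=141.7740 payoff=4.7460 vs cont=27.2368 → 27.2368 [wait]  ⇒ S*(2)=69.8593
t_1: node(1,0) S=83.3810 payoff=63.1390 vs cont=64.1681 → 64.1681 [wait]  node(1,1) S=118.7828 payoff=27.7372 vs cont=39.5293 → 39.5293 [wait]  ⇒ S*(1)=-
t_0: node(0,0) S=99.5200 payoff=47.0000 vs cont=52.2737 → 52.2737 [wait]  ⇒ S*(0)=-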